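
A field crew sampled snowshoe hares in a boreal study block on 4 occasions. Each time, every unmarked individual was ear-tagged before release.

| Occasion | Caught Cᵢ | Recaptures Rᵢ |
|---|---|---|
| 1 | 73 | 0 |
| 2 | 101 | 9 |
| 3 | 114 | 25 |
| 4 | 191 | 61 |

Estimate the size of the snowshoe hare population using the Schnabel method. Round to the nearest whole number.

Marked at large before each occasion: Mᵢ = Σⱼ<ᵢ (Cⱼ − Rⱼ) → M1=0, M2=73, M3=165, M4=254
Σ MᵢCᵢ = 0·73 + 73·101 + 165·114 + 254·191 = 0 + 7373 + 18810 + 48514 = 74697
Σ Rᵢ = 0 + 9 + 25 + 61 = 95
N̂ = 74697 / 95 ≈ 786.3 → 786

N ≈ 786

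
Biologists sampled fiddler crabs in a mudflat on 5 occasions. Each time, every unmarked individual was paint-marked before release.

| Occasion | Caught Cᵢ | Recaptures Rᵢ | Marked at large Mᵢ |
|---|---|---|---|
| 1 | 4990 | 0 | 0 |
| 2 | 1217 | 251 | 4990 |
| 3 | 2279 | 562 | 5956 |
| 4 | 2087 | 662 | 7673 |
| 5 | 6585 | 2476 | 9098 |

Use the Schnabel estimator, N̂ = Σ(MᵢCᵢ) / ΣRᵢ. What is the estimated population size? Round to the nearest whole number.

Σ MᵢCᵢ = 0·4990 + 4990·1217 + 5956·2279 + 7673·2087 + 9098·6585 = 0 + 6072830 + 13573724 + 16013551 + 59910330 = 95570435
Σ Rᵢ = 0 + 251 + 562 + 662 + 2476 = 3951
N̂ = 95570435 / 3951 ≈ 24188.9 → 24189

N ≈ 24,189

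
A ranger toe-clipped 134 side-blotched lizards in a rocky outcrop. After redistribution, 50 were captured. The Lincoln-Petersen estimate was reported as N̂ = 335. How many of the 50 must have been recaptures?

R = 20

From N = M·C/R: R = M·C / N = 134·50 / 335 = 6700 / 335 = 20.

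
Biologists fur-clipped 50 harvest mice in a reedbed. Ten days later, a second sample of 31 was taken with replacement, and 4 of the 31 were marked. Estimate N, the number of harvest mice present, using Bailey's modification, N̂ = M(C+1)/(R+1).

N = 320

N̂ = 50·(31+1)/(4+1) = 50·32/5 = 1600/5 = 320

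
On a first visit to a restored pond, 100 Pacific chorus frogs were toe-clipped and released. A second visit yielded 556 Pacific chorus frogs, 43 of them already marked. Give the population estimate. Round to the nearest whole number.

N = (100 × 556) / 43 = 55600 / 43 ≈ 1293.0 → 1293

N ≈ 1293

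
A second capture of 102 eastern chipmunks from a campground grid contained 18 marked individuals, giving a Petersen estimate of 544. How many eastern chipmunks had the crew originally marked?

M = 96

From N = M·C/R: M = N·R / C = 544·18 / 102 = 9792 / 102 = 96.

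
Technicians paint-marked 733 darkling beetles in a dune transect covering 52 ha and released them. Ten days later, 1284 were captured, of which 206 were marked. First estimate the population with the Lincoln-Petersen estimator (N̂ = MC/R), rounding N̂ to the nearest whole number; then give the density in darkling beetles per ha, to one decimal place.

N̂ = 733·1284/206 = 941172/206 ≈ 4568.8 → 4569
Density = N̂ / area = 4569 / 52 ≈ 87.87 → 87.9 per ha

density ≈ 87.9 darkling beetles per ha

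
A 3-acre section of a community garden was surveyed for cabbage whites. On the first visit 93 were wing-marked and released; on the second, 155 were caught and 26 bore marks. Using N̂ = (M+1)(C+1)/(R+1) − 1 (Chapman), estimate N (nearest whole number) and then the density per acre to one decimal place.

N̂ = 94·156/27 − 1 = 14664/27 − 1 ≈ 542.1 → 542
Density = N̂ / area = 542 / 3 ≈ 180.67 → 180.7 per acre

density ≈ 180.7 cabbage whites per acre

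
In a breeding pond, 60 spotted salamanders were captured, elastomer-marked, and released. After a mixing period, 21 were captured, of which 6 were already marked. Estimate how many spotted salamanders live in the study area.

N = 210

N = (60 × 21) / 6 = 1260 / 6 = 210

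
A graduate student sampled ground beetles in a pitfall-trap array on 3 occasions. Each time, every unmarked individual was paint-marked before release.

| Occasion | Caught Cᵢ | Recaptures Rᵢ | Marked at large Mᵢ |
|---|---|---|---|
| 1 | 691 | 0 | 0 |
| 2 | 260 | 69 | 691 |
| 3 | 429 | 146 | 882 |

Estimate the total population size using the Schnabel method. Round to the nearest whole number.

N ≈ 2596

Σ MᵢCᵢ = 0·691 + 691·260 + 882·429 = 0 + 179660 + 378378 = 558038
Σ Rᵢ = 0 + 69 + 146 = 215
N̂ = 558038 / 215 ≈ 2595.5 → 2596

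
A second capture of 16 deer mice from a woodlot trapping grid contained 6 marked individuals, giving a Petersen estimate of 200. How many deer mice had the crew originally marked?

M = 75

From N = M·C/R: M = N·R / C = 200·6 / 16 = 1200 / 16 = 75.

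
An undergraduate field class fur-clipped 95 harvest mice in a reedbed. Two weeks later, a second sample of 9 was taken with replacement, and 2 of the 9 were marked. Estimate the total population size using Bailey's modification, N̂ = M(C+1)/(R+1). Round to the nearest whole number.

N ≈ 317

N̂ = 95·(9+1)/(2+1) = 95·10/3 = 950/3 ≈ 316.7 → 317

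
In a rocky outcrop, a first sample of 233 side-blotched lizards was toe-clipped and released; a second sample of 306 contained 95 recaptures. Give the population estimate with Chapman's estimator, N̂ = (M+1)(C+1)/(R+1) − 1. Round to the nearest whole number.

N ≈ 747

N̂ = (233+1)(306+1)/(95+1) − 1 = 234·307/96 − 1
= 71838/96 − 1 ≈ 748.3 − 1 ≈ 747.3 → 747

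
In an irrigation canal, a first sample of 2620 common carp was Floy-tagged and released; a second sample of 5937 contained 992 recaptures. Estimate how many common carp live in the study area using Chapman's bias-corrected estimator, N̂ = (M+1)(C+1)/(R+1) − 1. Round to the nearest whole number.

N ≈ 15,672

N̂ = (2620+1)(5937+1)/(992+1) − 1 = 2621·5938/993 − 1
= 15563498/993 − 1 ≈ 15673.2 − 1 ≈ 15672.2 → 15672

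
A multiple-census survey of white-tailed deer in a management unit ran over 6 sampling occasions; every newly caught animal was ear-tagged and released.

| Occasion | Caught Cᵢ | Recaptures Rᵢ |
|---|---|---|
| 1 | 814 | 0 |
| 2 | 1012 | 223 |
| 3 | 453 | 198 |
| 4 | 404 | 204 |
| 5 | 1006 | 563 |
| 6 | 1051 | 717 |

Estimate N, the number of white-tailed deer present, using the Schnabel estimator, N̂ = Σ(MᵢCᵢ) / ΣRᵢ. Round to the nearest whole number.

Marked at large before each occasion: Mᵢ = Σⱼ<ᵢ (Cⱼ − Rⱼ) → M1=0, M2=814, M3=1603, M4=1858, M5=2058, M6=2501
Σ MᵢCᵢ = 0·814 + 814·1012 + 1603·453 + 1858·404 + 2058·1006 + 2501·1051 = 0 + 823768 + 726159 + 750632 + 2070348 + 2628551 = 6999458
Σ Rᵢ = 0 + 223 + 198 + 204 + 563 + 717 = 1905
N̂ = 6999458 / 1905 ≈ 3674.3 → 3674

N ≈ 3674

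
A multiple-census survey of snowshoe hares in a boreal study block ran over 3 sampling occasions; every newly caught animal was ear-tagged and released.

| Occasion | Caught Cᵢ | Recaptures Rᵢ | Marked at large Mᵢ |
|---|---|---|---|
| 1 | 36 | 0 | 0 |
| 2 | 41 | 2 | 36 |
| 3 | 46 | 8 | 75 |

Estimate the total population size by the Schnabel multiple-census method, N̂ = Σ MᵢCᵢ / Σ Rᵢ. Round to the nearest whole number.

Σ MᵢCᵢ = 0·36 + 36·41 + 75·46 = 0 + 1476 + 3450 = 4926
Σ Rᵢ = 0 + 2 + 8 = 10
N̂ = 4926 / 10 ≈ 492.6 → 493

N ≈ 493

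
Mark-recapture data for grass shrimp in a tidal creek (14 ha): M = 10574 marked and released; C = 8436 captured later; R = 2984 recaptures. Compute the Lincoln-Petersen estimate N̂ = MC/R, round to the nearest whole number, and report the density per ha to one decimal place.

density ≈ 2135.3 grass shrimp per ha

N̂ = 10574·8436/2984 = 89202264/2984 ≈ 29893.5 → 29894
Density = N̂ / area = 29894 / 14 ≈ 2135.29 → 2135.3 per ha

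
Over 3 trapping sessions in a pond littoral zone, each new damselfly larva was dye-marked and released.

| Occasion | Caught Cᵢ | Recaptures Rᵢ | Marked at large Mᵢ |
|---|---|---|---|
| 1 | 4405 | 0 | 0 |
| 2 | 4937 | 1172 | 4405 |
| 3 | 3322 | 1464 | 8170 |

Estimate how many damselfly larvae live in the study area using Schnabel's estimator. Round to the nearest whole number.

Σ MᵢCᵢ = 0·4405 + 4405·4937 + 8170·3322 = 0 + 21747485 + 27140740 = 48888225
Σ Rᵢ = 0 + 1172 + 1464 = 2636
N̂ = 48888225 / 2636 ≈ 18546.4 → 18546

N ≈ 18,546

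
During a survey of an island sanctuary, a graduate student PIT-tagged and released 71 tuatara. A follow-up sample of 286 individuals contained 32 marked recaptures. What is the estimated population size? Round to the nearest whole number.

N ≈ 635

N = (71 × 286) / 32 = 20306 / 32 ≈ 634.6 → 635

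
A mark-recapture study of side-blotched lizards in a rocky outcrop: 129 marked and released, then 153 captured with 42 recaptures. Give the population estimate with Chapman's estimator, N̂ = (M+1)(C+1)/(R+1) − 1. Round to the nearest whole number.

N̂ = (129+1)(153+1)/(42+1) − 1 = 130·154/43 − 1
= 20020/43 − 1 ≈ 465.6 − 1 ≈ 464.6 → 465

N ≈ 465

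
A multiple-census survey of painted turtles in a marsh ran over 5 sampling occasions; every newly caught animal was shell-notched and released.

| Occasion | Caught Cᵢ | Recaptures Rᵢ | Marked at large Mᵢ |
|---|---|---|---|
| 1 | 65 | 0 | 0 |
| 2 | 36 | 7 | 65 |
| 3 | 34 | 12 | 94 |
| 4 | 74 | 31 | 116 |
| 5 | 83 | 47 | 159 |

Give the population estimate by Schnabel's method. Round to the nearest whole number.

N ≈ 282

Σ MᵢCᵢ = 0·65 + 65·36 + 94·34 + 116·74 + 159·83 = 0 + 2340 + 3196 + 8584 + 13197 = 27317
Σ Rᵢ = 0 + 7 + 12 + 31 + 47 = 97
N̂ = 27317 / 97 ≈ 281.6 → 282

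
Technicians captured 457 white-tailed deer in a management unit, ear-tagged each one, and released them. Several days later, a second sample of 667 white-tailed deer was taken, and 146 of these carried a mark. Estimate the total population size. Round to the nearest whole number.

N ≈ 2088

The marked fraction in the recapture sample should equal the marked fraction in the population: 146/667 = 457/N.
N = (457 × 667) / 146 = 304819 / 146 ≈ 2087.8 → 2088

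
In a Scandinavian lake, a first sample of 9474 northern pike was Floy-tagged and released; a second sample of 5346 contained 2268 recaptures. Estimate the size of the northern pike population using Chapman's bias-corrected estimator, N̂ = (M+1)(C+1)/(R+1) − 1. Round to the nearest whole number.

N̂ = (9474+1)(5346+1)/(2268+1) − 1 = 9475·5347/2269 − 1
= 50662825/2269 − 1 ≈ 22328.3 − 1 ≈ 22327.3 → 22327

N ≈ 22,327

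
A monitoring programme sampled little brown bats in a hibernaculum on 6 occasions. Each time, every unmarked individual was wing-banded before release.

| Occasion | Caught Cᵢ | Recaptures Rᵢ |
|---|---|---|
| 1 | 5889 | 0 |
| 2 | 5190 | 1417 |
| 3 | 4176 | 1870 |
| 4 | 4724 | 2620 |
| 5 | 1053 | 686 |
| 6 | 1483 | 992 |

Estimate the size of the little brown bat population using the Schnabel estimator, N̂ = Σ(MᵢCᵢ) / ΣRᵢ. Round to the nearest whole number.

Marked at large before each occasion: Mᵢ = Σⱼ<ᵢ (Cⱼ − Rⱼ) → M1=0, M2=5889, M3=9662, M4=11968, M5=14072, M6=14439
Σ MᵢCᵢ = 0·5889 + 5889·5190 + 9662·4176 + 11968·4724 + 14072·1053 + 14439·1483 = 0 + 30563910 + 40348512 + 56536832 + 14817816 + 21413037 = 163680107
Σ Rᵢ = 0 + 1417 + 1870 + 2620 + 686 + 992 = 7585
N̂ = 163680107 / 7585 ≈ 21579.4 → 21579

N ≈ 21,579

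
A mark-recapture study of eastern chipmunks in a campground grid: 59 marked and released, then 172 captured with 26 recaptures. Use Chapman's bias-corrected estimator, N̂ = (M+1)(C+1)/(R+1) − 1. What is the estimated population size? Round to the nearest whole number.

N̂ = (59+1)(172+1)/(26+1) − 1 = 60·173/27 − 1
= 10380/27 − 1 ≈ 384.4 − 1 ≈ 383.4 → 383

N ≈ 383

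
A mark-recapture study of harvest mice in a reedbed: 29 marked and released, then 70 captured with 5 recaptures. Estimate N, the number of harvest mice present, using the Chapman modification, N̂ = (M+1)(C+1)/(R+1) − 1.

N = 354

N̂ = (29+1)(70+1)/(5+1) − 1 = 30·71/6 − 1
= 2130/6 − 1 = 355 − 1 = 354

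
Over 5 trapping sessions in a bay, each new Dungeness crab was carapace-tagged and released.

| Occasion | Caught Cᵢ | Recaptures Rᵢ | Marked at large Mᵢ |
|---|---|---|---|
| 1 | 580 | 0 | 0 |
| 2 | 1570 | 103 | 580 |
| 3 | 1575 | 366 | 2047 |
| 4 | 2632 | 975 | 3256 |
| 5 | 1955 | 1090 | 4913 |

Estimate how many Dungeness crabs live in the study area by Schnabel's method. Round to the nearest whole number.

Σ MᵢCᵢ = 0·580 + 580·1570 + 2047·1575 + 3256·2632 + 4913·1955 = 0 + 910600 + 3224025 + 8569792 + 9604915 = 22309332
Σ Rᵢ = 0 + 103 + 366 + 975 + 1090 = 2534
N̂ = 22309332 / 2534 ≈ 8804.0 → 8804

N ≈ 8804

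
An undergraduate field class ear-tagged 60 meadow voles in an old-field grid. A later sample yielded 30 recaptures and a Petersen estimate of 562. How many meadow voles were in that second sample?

C = 281

From N = M·C/R: C = N·R / M = 562·30 / 60 = 16860 / 60 = 281.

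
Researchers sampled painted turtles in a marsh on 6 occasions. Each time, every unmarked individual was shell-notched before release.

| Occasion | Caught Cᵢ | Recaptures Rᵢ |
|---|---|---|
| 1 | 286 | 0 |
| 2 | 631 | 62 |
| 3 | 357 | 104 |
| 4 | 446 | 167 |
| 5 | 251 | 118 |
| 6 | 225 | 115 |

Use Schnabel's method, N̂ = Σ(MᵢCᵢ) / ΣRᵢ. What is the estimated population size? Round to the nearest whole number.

Marked at large before each occasion: Mᵢ = Σⱼ<ᵢ (Cⱼ − Rⱼ) → M1=0, M2=286, M3=855, M4=1108, M5=1387, M6=1520
Σ MᵢCᵢ = 0·286 + 286·631 + 855·357 + 1108·446 + 1387·251 + 1520·225 = 0 + 180466 + 305235 + 494168 + 348137 + 342000 = 1670006
Σ Rᵢ = 0 + 62 + 104 + 167 + 118 + 115 = 566
N̂ = 1670006 / 566 ≈ 2950.5 → 2951

N ≈ 2951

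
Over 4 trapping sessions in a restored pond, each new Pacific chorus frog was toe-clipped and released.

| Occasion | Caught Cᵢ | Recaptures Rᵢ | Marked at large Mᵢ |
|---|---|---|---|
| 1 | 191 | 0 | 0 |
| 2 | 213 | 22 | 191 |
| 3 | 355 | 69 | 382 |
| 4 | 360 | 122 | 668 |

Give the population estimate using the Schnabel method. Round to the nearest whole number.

N ≈ 1957

Σ MᵢCᵢ = 0·191 + 191·213 + 382·355 + 668·360 = 0 + 40683 + 135610 + 240480 = 416773
Σ Rᵢ = 0 + 22 + 69 + 122 = 213
N̂ = 416773 / 213 ≈ 1956.7 → 1957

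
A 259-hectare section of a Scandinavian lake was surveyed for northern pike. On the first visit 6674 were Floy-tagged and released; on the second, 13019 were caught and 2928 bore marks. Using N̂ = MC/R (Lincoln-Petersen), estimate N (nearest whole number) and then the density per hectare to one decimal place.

density ≈ 114.6 northern pike per hectare

N̂ = 6674·13019/2928 = 86888806/2928 ≈ 29675.1 → 29675
Density = N̂ / area = 29675 / 259 ≈ 114.58 → 114.6 per hectare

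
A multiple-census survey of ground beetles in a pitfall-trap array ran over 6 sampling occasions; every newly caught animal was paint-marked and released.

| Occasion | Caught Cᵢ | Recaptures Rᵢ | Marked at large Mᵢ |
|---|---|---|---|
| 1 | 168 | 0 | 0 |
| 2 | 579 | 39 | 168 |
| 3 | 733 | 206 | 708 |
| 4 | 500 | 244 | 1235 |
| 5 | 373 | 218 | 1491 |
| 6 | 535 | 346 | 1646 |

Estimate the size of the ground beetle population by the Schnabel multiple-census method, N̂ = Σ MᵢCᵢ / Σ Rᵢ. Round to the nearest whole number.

N ≈ 2536

Σ MᵢCᵢ = 0·168 + 168·579 + 708·733 + 1235·500 + 1491·373 + 1646·535 = 0 + 97272 + 518964 + 617500 + 556143 + 880610 = 2670489
Σ Rᵢ = 0 + 39 + 206 + 244 + 218 + 346 = 1053
N̂ = 2670489 / 1053 ≈ 2536.1 → 2536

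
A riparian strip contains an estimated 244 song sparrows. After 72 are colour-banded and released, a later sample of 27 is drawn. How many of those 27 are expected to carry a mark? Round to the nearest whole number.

expected recaptures ≈ 8

Expected recaptures E[R] = M·C / N.
E[R] = 72 × 27 / 244 = 1944 / 244 ≈ 8.0 → 8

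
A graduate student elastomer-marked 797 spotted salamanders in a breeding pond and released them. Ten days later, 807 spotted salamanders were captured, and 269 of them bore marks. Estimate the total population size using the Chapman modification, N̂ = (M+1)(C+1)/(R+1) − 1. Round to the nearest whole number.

N ≈ 2387

N̂ = (797+1)(807+1)/(269+1) − 1 = 798·808/270 − 1
= 644784/270 − 1 ≈ 2388.1 − 1 ≈ 2387.1 → 2387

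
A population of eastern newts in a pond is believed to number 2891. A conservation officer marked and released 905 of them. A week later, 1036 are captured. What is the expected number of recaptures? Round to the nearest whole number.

Expected recaptures E[R] = M·C / N.
E[R] = 905 × 1036 / 2891 = 937580 / 2891 ≈ 324.3 → 324

expected recaptures ≈ 324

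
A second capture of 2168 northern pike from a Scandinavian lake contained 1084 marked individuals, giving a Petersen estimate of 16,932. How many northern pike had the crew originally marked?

M = 8466

From N = M·C/R: M = N·R / C = 16932·1084 / 2168 = 18354288 / 2168 = 8466.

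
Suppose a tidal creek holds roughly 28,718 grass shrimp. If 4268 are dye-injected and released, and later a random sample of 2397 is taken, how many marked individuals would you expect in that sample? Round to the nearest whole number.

Expected recaptures E[R] = M·C / N.
E[R] = 4268 × 2397 / 28718 = 10230396 / 28718 ≈ 356.2 → 356

expected recaptures ≈ 356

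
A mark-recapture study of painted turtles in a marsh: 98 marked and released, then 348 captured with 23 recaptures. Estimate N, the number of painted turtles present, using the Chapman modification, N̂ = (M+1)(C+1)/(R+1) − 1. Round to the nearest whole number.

N̂ = (98+1)(348+1)/(23+1) − 1 = 99·349/24 − 1
= 34551/24 − 1 ≈ 1439.6 − 1 ≈ 1438.6 → 1439

N ≈ 1439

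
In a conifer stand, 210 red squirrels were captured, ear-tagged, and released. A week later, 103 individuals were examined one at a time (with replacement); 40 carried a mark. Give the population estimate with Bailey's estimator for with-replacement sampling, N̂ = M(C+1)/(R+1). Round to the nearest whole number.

N ≈ 533

N̂ = 210·(103+1)/(40+1) = 210·104/41 = 21840/41 ≈ 532.7 → 533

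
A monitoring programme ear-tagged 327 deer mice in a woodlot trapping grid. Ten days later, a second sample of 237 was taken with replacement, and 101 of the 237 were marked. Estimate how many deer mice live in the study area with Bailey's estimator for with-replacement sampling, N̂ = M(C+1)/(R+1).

N̂ = 327·(237+1)/(101+1) = 327·238/102 = 77826/102 = 763

N = 763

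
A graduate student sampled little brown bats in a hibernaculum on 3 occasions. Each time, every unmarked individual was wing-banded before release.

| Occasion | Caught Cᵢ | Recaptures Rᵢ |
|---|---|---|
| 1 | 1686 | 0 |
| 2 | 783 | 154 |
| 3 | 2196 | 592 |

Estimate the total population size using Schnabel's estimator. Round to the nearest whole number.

N ≈ 8584

Marked at large before each occasion: Mᵢ = Σⱼ<ᵢ (Cⱼ − Rⱼ) → M1=0, M2=1686, M3=2315
Σ MᵢCᵢ = 0·1686 + 1686·783 + 2315·2196 = 0 + 1320138 + 5083740 = 6403878
Σ Rᵢ = 0 + 154 + 592 = 746
N̂ = 6403878 / 746 ≈ 8584.3 → 8584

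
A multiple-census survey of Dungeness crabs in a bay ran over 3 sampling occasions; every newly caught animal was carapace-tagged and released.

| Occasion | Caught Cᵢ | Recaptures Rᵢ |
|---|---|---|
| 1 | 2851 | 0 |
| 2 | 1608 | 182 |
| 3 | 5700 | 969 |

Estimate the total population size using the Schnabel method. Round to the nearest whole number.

Marked at large before each occasion: Mᵢ = Σⱼ<ᵢ (Cⱼ − Rⱼ) → M1=0, M2=2851, M3=4277
Σ MᵢCᵢ = 0·2851 + 2851·1608 + 4277·5700 = 0 + 4584408 + 24378900 = 28963308
Σ Rᵢ = 0 + 182 + 969 = 1151
N̂ = 28963308 / 1151 ≈ 25163.6 → 25164

N ≈ 25,164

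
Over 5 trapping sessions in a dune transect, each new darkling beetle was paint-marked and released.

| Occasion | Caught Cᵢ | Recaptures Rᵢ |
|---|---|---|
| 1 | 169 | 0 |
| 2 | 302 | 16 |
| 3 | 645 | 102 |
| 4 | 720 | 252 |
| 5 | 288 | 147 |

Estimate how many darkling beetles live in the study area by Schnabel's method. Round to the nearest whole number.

Marked at large before each occasion: Mᵢ = Σⱼ<ᵢ (Cⱼ − Rⱼ) → M1=0, M2=169, M3=455, M4=998, M5=1466
Σ MᵢCᵢ = 0·169 + 169·302 + 455·645 + 998·720 + 1466·288 = 0 + 51038 + 293475 + 718560 + 422208 = 1485281
Σ Rᵢ = 0 + 16 + 102 + 252 + 147 = 517
N̂ = 1485281 / 517 ≈ 2872.9 → 2873

N ≈ 2873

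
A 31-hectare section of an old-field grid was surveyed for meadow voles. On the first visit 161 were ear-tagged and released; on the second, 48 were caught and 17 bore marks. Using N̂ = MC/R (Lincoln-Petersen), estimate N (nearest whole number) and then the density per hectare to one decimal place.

density ≈ 14.7 meadow voles per hectare

N̂ = 161·48/17 = 7728/17 ≈ 454.6 → 455
Density = N̂ / area = 455 / 31 ≈ 14.68 → 14.7 per hectare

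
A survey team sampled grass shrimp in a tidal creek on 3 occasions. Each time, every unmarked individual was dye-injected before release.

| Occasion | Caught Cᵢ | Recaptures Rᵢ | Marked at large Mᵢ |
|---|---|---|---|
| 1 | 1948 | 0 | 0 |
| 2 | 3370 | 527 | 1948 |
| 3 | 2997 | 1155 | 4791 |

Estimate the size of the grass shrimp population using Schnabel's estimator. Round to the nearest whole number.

N ≈ 12,440

Σ MᵢCᵢ = 0·1948 + 1948·3370 + 4791·2997 = 0 + 6564760 + 14358627 = 20923387
Σ Rᵢ = 0 + 527 + 1155 = 1682
N̂ = 20923387 / 1682 ≈ 12439.6 → 12440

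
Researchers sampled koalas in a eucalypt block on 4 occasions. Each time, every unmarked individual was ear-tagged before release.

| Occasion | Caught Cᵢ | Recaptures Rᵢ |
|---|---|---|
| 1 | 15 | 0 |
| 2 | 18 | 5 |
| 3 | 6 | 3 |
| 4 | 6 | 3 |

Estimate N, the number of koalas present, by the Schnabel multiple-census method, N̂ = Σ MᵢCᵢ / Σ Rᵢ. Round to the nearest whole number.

Marked at large before each occasion: Mᵢ = Σⱼ<ᵢ (Cⱼ − Rⱼ) → M1=0, M2=15, M3=28, M4=31
Σ MᵢCᵢ = 0·15 + 15·18 + 28·6 + 31·6 = 0 + 270 + 168 + 186 = 624
Σ Rᵢ = 0 + 5 + 3 + 3 = 11
N̂ = 624 / 11 ≈ 56.7 → 57

N ≈ 57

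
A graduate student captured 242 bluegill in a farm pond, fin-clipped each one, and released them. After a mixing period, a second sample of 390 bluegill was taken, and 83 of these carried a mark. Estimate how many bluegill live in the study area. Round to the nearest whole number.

The marked fraction in the recapture sample should equal the marked fraction in the population: 83/390 = 242/N.
N = (242 × 390) / 83 = 94380 / 83 ≈ 1137.1 → 1137

N ≈ 1137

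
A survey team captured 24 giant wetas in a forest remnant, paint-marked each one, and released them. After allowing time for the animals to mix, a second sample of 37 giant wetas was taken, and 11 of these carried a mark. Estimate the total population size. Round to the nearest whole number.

If marked individuals mix randomly, R/C ≈ M/N, giving N ≈ M·C/R.
N = (24 × 37) / 11 = 888 / 11 ≈ 80.7 → 81

N ≈ 81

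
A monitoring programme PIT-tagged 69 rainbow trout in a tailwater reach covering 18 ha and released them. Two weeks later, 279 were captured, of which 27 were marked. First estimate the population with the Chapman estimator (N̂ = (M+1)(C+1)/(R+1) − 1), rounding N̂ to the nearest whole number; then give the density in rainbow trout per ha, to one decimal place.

density ≈ 38.8 rainbow trout per ha

N̂ = 70·280/28 − 1 = 19600/28 − 1 = 699
Density = N̂ / area = 699 / 18 ≈ 38.83 → 38.8 per ha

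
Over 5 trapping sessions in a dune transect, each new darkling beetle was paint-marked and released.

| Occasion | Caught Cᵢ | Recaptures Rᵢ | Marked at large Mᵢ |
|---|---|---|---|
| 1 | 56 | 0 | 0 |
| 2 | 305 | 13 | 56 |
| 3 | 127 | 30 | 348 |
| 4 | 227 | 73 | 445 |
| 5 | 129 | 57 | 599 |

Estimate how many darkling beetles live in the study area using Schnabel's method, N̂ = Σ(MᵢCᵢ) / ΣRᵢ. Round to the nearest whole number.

N ≈ 1385

Σ MᵢCᵢ = 0·56 + 56·305 + 348·127 + 445·227 + 599·129 = 0 + 17080 + 44196 + 101015 + 77271 = 239562
Σ Rᵢ = 0 + 13 + 30 + 73 + 57 = 173
N̂ = 239562 / 173 ≈ 1384.8 → 1385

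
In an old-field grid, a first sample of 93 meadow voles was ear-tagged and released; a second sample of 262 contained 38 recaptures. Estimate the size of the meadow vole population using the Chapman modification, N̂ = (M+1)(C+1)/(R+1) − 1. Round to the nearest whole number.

N̂ = (93+1)(262+1)/(38+1) − 1 = 94·263/39 − 1
= 24722/39 − 1 ≈ 633.9 − 1 ≈ 632.9 → 633

N ≈ 633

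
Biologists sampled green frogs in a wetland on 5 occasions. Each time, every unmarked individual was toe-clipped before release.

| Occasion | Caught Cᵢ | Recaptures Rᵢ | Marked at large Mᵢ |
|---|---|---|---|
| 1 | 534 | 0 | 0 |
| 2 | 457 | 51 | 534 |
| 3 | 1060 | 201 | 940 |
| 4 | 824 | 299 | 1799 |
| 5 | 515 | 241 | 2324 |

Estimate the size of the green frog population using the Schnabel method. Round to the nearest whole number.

Σ MᵢCᵢ = 0·534 + 534·457 + 940·1060 + 1799·824 + 2324·515 = 0 + 244038 + 996400 + 1482376 + 1196860 = 3919674
Σ Rᵢ = 0 + 51 + 201 + 299 + 241 = 792
N̂ = 3919674 / 792 ≈ 4949.1 → 4949

N ≈ 4949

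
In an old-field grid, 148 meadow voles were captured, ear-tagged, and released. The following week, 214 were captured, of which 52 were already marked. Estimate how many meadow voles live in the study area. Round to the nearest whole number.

N ≈ 609

N = (148 × 214) / 52 = 31672 / 52 ≈ 609.1 → 609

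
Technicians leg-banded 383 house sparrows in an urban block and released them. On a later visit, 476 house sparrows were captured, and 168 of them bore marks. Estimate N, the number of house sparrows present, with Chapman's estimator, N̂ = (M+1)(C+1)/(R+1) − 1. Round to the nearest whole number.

N̂ = (383+1)(476+1)/(168+1) − 1 = 384·477/169 − 1
= 183168/169 − 1 ≈ 1083.8 − 1 ≈ 1082.8 → 1083

N ≈ 1083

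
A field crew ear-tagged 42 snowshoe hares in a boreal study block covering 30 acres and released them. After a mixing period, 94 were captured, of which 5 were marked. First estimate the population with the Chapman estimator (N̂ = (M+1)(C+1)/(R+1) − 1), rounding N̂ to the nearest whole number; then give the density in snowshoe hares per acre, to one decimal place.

N̂ = 43·95/6 − 1 = 4085/6 − 1 ≈ 679.8 → 680
Density = N̂ / area = 680 / 30 ≈ 22.67 → 22.7 per acre

density ≈ 22.7 snowshoe hares per acre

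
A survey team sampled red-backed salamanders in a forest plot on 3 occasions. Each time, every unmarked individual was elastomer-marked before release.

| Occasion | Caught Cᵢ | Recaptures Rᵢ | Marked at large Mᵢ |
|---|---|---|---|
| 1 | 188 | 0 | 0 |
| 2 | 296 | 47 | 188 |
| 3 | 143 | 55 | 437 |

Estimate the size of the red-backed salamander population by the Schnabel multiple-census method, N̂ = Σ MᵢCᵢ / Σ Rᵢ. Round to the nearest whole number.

N ≈ 1158

Σ MᵢCᵢ = 0·188 + 188·296 + 437·143 = 0 + 55648 + 62491 = 118139
Σ Rᵢ = 0 + 47 + 55 = 102
N̂ = 118139 / 102 ≈ 1158.2 → 1158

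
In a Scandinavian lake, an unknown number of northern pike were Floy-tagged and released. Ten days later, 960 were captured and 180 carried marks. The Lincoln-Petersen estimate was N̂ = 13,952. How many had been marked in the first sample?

From N = M·C/R: M = N·R / C = 13952·180 / 960 = 2511360 / 960 = 2616.

M = 2616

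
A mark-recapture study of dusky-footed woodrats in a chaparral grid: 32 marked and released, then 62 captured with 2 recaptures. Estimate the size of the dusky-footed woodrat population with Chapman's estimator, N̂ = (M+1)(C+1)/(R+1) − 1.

N̂ = (32+1)(62+1)/(2+1) − 1 = 33·63/3 − 1
= 2079/3 − 1 = 693 − 1 = 692

N = 692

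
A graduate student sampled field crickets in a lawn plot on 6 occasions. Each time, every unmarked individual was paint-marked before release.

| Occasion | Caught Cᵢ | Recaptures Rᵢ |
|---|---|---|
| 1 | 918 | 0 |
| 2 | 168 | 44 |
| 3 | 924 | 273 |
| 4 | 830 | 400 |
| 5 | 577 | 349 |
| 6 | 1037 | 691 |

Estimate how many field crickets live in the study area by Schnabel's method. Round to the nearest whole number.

Marked at large before each occasion: Mᵢ = Σⱼ<ᵢ (Cⱼ − Rⱼ) → M1=0, M2=918, M3=1042, M4=1693, M5=2123, M6=2351
Σ MᵢCᵢ = 0·918 + 918·168 + 1042·924 + 1693·830 + 2123·577 + 2351·1037 = 0 + 154224 + 962808 + 1405190 + 1224971 + 2437987 = 6185180
Σ Rᵢ = 0 + 44 + 273 + 400 + 349 + 691 = 1757
N̂ = 6185180 / 1757 ≈ 3520.3 → 3520

N ≈ 3520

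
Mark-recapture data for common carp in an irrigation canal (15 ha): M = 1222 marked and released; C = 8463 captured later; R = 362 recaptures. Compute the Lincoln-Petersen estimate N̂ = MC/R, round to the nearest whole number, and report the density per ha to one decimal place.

N̂ = 1222·8463/362 = 10341786/362 ≈ 28568.47 → 28568
Density = N̂ / area = 28568 / 15 ≈ 1904.53 → 1904.5 per ha

density ≈ 1904.5 common carp per ha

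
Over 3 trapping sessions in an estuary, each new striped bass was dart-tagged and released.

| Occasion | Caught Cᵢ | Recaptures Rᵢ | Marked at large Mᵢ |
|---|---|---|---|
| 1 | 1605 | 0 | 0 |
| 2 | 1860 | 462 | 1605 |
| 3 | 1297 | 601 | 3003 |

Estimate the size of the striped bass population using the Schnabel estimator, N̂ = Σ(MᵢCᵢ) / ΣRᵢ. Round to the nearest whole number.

N ≈ 6472

Σ MᵢCᵢ = 0·1605 + 1605·1860 + 3003·1297 = 0 + 2985300 + 3894891 = 6880191
Σ Rᵢ = 0 + 462 + 601 = 1063
N̂ = 6880191 / 1063 ≈ 6472.4 → 6472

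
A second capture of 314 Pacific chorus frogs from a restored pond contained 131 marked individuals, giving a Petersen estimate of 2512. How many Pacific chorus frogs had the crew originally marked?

M = 1048

From N = M·C/R: M = N·R / C = 2512·131 / 314 = 329072 / 314 = 1048.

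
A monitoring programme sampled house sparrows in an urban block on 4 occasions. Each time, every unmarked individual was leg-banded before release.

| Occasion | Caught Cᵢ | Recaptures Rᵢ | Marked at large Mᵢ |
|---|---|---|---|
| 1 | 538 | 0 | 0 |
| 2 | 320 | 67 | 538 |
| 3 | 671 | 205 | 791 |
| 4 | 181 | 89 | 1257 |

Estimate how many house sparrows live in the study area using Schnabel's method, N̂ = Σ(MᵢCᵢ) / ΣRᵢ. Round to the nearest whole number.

N ≈ 2577

Σ MᵢCᵢ = 0·538 + 538·320 + 791·671 + 1257·181 = 0 + 172160 + 530761 + 227517 = 930438
Σ Rᵢ = 0 + 67 + 205 + 89 = 361
N̂ = 930438 / 361 ≈ 2577.4 → 2577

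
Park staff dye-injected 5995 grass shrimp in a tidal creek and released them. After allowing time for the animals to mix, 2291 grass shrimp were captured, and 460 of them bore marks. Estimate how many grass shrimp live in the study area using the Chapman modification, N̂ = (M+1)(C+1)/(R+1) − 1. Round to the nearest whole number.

N̂ = (5995+1)(2291+1)/(460+1) − 1 = 5996·2292/461 − 1
= 13742832/461 − 1 ≈ 29810.9 − 1 ≈ 29809.9 → 29810

N ≈ 29,810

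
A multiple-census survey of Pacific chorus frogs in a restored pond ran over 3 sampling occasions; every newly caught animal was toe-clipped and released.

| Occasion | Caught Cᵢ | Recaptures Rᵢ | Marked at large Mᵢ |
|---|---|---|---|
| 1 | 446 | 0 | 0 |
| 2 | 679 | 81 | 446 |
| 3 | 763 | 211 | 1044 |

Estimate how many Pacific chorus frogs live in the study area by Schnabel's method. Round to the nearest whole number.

Σ MᵢCᵢ = 0·446 + 446·679 + 1044·763 = 0 + 302834 + 796572 = 1099406
Σ Rᵢ = 0 + 81 + 211 = 292
N̂ = 1099406 / 292 ≈ 3765.1 → 3765

N ≈ 3765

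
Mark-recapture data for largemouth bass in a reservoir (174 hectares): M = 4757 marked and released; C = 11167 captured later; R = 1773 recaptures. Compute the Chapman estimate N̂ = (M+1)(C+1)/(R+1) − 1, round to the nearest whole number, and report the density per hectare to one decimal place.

N̂ = 4758·11168/1774 − 1 = 53137344/1774 − 1 ≈ 29952.4 → 29952
Density = N̂ / area = 29952 / 174 ≈ 172.14 → 172.1 per hectare

density ≈ 172.1 largemouth bass per hectare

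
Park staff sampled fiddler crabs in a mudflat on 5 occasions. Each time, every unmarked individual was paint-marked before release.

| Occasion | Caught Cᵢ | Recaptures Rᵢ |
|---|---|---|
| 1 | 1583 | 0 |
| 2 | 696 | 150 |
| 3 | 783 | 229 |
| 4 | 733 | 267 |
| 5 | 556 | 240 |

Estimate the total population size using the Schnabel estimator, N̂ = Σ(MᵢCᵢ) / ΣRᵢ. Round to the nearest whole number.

N ≈ 7321

Marked at large before each occasion: Mᵢ = Σⱼ<ᵢ (Cⱼ − Rⱼ) → M1=0, M2=1583, M3=2129, M4=2683, M5=3149
Σ MᵢCᵢ = 0·1583 + 1583·696 + 2129·783 + 2683·733 + 3149·556 = 0 + 1101768 + 1667007 + 1966639 + 1750844 = 6486258
Σ Rᵢ = 0 + 150 + 229 + 267 + 240 = 886
N̂ = 6486258 / 886 ≈ 7320.8 → 7321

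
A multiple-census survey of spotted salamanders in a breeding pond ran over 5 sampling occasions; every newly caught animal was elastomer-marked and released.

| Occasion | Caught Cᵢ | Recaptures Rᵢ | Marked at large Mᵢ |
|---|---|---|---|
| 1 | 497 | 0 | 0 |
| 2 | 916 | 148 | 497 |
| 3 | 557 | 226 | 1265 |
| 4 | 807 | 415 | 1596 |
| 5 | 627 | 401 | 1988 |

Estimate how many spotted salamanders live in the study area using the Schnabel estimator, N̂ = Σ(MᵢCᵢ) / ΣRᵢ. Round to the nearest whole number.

N ≈ 3104

Σ MᵢCᵢ = 0·497 + 497·916 + 1265·557 + 1596·807 + 1988·627 = 0 + 455252 + 704605 + 1287972 + 1246476 = 3694305
Σ Rᵢ = 0 + 148 + 226 + 415 + 401 = 1190
N̂ = 3694305 / 1190 ≈ 3104.46 → 3104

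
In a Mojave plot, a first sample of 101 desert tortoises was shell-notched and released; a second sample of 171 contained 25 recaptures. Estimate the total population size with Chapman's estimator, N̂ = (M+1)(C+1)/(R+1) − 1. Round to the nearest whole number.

N̂ = (101+1)(171+1)/(25+1) − 1 = 102·172/26 − 1
= 17544/26 − 1 ≈ 674.8 − 1 ≈ 673.8 → 674

N ≈ 674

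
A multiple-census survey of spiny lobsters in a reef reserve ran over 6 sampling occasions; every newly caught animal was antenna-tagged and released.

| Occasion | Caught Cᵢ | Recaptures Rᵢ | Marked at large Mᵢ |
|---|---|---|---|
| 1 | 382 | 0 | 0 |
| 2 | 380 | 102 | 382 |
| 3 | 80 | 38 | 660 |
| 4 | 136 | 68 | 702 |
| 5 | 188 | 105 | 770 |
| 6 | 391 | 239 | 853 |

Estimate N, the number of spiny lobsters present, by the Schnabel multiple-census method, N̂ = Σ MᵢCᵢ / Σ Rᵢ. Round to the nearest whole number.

Σ MᵢCᵢ = 0·382 + 382·380 + 660·80 + 702·136 + 770·188 + 853·391 = 0 + 145160 + 52800 + 95472 + 144760 + 333523 = 771715
Σ Rᵢ = 0 + 102 + 38 + 68 + 105 + 239 = 552
N̂ = 771715 / 552 ≈ 1398.0 → 1398

N ≈ 1398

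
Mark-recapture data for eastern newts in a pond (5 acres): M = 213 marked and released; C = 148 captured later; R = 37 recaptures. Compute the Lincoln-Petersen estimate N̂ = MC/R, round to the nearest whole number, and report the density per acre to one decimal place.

density ≈ 170.4 eastern newts per acre

N̂ = 213·148/37 = 31524/37 = 852
Density = N̂ / area = 852 / 5 ≈ 170.40 → 170.4 per acre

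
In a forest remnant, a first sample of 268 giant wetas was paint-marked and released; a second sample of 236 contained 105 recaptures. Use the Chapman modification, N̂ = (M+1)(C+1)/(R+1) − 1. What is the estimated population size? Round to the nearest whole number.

N̂ = (268+1)(236+1)/(105+1) − 1 = 269·237/106 − 1
= 63753/106 − 1 ≈ 601.4 − 1 ≈ 600.4 → 600

N ≈ 600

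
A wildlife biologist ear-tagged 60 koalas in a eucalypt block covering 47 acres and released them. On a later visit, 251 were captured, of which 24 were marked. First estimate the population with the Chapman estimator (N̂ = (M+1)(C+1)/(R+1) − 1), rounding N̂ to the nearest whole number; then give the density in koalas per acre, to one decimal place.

N̂ = 61·252/25 − 1 = 15372/25 − 1 ≈ 613.9 → 614
Density = N̂ / area = 614 / 47 ≈ 13.06 → 13.1 per acre

density ≈ 13.1 koalas per acre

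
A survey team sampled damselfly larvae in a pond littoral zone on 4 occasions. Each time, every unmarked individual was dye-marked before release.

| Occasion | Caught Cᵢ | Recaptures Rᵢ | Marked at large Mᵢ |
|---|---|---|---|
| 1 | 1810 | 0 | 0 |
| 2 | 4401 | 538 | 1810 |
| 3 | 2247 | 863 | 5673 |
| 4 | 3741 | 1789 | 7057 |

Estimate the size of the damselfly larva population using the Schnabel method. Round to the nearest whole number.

Σ MᵢCᵢ = 0·1810 + 1810·4401 + 5673·2247 + 7057·3741 = 0 + 7965810 + 12747231 + 26400237 = 47113278
Σ Rᵢ = 0 + 538 + 863 + 1789 = 3190
N̂ = 47113278 / 3190 ≈ 14769.1 → 14769

N ≈ 14,769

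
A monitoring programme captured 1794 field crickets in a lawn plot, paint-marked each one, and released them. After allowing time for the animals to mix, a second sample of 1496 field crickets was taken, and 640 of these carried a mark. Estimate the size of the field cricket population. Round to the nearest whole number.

Lincoln-Petersen assumes M/N = R/C, so N = M·C / R.
N = (1794 × 1496) / 640 = 2683824 / 640 ≈ 4193.48 → 4193

N ≈ 4193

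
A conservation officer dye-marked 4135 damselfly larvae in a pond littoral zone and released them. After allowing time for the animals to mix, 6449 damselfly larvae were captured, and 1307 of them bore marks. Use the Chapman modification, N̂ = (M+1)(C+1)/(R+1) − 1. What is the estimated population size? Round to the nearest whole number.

N ≈ 20,394

N̂ = (4135+1)(6449+1)/(1307+1) − 1 = 4136·6450/1308 − 1
= 26677200/1308 − 1 ≈ 20395.4 − 1 ≈ 20394.4 → 20394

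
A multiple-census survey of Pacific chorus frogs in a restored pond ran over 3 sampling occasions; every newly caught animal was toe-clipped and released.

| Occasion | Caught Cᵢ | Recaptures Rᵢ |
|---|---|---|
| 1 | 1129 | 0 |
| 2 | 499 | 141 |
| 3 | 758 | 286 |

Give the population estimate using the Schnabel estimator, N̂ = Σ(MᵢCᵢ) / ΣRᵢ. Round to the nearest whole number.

Marked at large before each occasion: Mᵢ = Σⱼ<ᵢ (Cⱼ − Rⱼ) → M1=0, M2=1129, M3=1487
Σ MᵢCᵢ = 0·1129 + 1129·499 + 1487·758 = 0 + 563371 + 1127146 = 1690517
Σ Rᵢ = 0 + 141 + 286 = 427
N̂ = 1690517 / 427 ≈ 3959.1 → 3959

N ≈ 3959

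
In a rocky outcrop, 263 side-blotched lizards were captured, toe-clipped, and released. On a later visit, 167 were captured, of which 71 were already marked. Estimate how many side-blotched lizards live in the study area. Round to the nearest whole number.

N ≈ 619

The marked fraction in the recapture sample should equal the marked fraction in the population: 71/167 = 263/N.
N = (263 × 167) / 71 = 43921 / 71 ≈ 618.6 → 619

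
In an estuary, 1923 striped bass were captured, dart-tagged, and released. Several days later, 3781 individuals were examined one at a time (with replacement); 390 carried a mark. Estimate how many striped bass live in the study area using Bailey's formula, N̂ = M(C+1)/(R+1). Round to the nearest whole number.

N̂ = 1923·(3781+1)/(390+1) = 1923·3782/391 = 7272786/391 ≈ 18600.48 → 18600

N ≈ 18,600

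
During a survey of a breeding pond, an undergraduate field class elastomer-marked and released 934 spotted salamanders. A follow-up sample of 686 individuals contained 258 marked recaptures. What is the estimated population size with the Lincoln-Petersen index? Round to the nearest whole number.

If marked individuals mix randomly, R/C ≈ M/N, giving N ≈ M·C/R.
N = (934 × 686) / 258 = 640724 / 258 ≈ 2483.4 → 2483

N ≈ 2483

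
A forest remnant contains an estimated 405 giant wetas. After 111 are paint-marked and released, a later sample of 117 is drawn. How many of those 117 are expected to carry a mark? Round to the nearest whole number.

Expected recaptures E[R] = M·C / N.
E[R] = 111 × 117 / 405 = 12987 / 405 ≈ 32.1 → 32

expected recaptures ≈ 32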